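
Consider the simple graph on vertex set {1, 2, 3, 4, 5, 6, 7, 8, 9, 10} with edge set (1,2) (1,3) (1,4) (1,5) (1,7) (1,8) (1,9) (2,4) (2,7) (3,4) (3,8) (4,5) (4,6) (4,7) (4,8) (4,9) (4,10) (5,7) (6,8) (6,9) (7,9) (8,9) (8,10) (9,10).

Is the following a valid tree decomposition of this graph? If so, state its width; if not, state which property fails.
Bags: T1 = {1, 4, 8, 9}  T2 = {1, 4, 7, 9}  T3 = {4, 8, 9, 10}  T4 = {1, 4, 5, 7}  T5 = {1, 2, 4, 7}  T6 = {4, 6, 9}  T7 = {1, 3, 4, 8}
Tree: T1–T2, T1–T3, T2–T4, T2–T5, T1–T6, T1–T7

A tree decomposition must satisfy three properties: every vertex lies in some bag; for every edge, both endpoints lie together in some bag; and for every vertex, the bags containing it form a connected subtree. Here edge (8,6) lies in no bag, so the decomposition is invalid.

No — edge (8,6) lies in no bag.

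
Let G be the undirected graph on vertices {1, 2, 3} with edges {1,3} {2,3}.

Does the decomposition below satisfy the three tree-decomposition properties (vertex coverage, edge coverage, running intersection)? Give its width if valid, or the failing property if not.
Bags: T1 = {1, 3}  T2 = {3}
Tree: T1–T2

A tree decomposition must satisfy three properties: every vertex lies in some bag; for every edge, both endpoints lie together in some bag; and for every vertex, the bags containing it form a connected subtree. Here vertex 2 appears in no bag, so the decomposition is invalid.

No — vertex 2 appears in no bag.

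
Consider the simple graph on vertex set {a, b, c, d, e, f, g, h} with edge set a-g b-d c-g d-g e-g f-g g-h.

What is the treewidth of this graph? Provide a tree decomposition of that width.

Treewidth 1.
Bags: B1 = {g, h}  B2 = {c, g}  B3 = {d, g}  B4 = {a, g}  B5 = {e, g}  B6 = {b, d}  B7 = {f, g}
Tree: B1–B2, B1–B3, B3–B4, B3–B5, B3–B6, B2–B7

Every bag has size at most 2, so the width is 2 − 1 = 1 and tw(G) ≤ 1. G has an edge, so its treewidth is at least 1. Therefore the treewidth is 1.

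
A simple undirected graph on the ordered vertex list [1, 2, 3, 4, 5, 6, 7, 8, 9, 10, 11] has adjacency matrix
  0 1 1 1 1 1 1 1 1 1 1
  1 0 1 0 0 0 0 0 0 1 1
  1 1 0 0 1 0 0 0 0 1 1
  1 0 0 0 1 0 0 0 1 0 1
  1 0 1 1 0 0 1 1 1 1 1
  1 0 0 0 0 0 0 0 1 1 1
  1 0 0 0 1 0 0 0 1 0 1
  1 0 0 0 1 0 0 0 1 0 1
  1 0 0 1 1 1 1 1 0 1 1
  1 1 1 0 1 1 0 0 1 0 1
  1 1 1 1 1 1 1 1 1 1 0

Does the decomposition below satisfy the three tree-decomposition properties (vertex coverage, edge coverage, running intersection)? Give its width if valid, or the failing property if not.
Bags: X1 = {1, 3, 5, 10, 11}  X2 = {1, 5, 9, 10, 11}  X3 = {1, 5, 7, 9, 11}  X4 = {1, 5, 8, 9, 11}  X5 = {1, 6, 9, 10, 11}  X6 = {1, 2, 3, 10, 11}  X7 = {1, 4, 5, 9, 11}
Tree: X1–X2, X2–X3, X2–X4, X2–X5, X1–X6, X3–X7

Every vertex of G appears in some bag (union = {1, 2, 3, 4, 5, 6, 7, 8, 9, 10, 11}); every edge is covered by a bag; and for each vertex v the set of bags containing v is connected in the bag tree. The decomposition is therefore valid. The largest bag has 5 vertices, so the width is 4.

Yes; width 4.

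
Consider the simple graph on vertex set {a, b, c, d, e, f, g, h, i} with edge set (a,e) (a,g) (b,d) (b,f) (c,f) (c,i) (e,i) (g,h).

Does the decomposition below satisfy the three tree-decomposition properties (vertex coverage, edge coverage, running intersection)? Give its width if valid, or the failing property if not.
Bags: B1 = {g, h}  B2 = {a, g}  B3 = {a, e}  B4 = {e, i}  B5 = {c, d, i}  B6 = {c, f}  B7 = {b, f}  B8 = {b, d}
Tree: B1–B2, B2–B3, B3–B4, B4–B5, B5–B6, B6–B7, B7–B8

A tree decomposition must satisfy three properties: every vertex lies in some bag; for every edge, both endpoints lie together in some bag; and for every vertex, the bags containing it form a connected subtree. Here bags containing vertex d are not connected in the tree, so the decomposition is invalid.

No — bags containing vertex d are not connected in the tree.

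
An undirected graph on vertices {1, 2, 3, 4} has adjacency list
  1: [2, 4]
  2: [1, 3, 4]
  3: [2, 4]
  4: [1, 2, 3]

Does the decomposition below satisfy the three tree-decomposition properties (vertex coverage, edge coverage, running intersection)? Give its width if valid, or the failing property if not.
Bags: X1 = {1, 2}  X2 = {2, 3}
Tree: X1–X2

A tree decomposition must satisfy three properties: every vertex lies in some bag; for every edge, both endpoints lie together in some bag; and for every vertex, the bags containing it form a connected subtree. Here vertex 4 appears in no bag, so the decomposition is invalid.

No — vertex 4 appears in no bag.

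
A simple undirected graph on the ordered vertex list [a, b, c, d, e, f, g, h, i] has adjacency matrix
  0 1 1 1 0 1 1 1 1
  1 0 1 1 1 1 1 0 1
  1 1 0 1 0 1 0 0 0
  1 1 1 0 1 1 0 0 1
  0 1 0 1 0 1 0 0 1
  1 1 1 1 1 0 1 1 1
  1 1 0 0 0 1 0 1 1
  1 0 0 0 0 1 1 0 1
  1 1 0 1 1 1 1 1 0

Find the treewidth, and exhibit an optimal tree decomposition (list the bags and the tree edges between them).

Each bag holds 5 vertices, so the decomposition has width 4, which upper-bounds the treewidth. For the lower bound, the 5 vertices {a, f, g, h, i} are pairwise adjacent, and any tree decomposition puts a clique entirely inside one bag — forcing width ≥ 4. The upper and lower bounds meet at 4, so that is the treewidth.

Treewidth 4.
One such decomposition:
Bags: B1 = {a, b, c, d, f}  B2 = {a, b, d, f, i}  B3 = {b, d, e, f, i}  B4 = {a, b, f, g, i}  B5 = {a, f, g, h, i}
Tree: B1–B2, B2–B3, B2–B4, B4–B5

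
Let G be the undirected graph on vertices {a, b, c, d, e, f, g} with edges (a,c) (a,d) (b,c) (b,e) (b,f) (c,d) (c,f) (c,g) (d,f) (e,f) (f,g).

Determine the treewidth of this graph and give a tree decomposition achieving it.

Each bag holds 3 vertices, so the decomposition has width 2, which upper-bounds the treewidth. Conversely, {b, e, f} is a clique of size 3, and the vertices of any clique must share a bag in every tree decomposition; so some bag has ≥ 3 vertices and tw(G) ≥ 2. Combining the bounds, tw(G) = 2.

Treewidth 2.
One such decomposition:
Bags: B1 = {b, c, f}  B2 = {c, f, g}  B3 = {c, d, f}  B4 = {a, c, d}  B5 = {b, e, f}
Tree: B1–B2, B2–B3, B3–B4, B1–B5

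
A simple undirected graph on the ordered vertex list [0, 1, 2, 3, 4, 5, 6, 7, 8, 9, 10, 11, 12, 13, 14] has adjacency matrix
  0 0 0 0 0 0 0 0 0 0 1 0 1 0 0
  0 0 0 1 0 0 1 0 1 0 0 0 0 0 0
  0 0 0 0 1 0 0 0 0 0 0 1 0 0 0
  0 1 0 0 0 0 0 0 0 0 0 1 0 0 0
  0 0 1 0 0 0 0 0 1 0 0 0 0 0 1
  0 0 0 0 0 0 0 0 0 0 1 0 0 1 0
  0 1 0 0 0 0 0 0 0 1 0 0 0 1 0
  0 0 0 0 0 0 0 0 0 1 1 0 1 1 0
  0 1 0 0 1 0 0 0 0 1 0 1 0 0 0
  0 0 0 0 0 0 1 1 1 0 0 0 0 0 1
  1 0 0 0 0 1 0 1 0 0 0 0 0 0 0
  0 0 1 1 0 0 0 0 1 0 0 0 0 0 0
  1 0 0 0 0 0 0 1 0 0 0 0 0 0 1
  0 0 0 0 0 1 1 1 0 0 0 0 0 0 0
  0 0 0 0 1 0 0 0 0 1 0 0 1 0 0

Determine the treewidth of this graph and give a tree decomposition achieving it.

Treewidth 3.
Bags: B1 = {1, 2, 3, 11}  B2 = {1, 2, 8, 11}  B3 = {1, 2, 4, 8}  B4 = {1, 4, 6, 8}  B5 = {4, 6, 8, 9}  B6 = {4, 6, 9, 14}  B7 = {6, 9, 13, 14}  B8 = {7, 9, 13, 14}  B9 = {7, 12, 13, 14}  B10 = {5, 7, 12, 13}  B11 = {5, 7, 10, 12}  B12 = {0, 5, 10, 12}
Tree: B1–B2, B2–B3, B3–B4, B4–B5, B5–B6, B6–B7, B7–B8, B8–B9, B9–B10, B10–B11, B11–B12

The largest bag has 4 vertices, giving width 3; this decomposition certifies tw(G) ≤ 3. For the lower bound: the 4 vertex sets {2,3,11}, {1}, {8}, {4,6,9,14} are disjoint, each induces a connected subgraph, and every pair is joined by at least one edge of G. Contracting each set to a single vertex therefore yields K_{4} as a minor, and since treewidth is minor-monotone, tw(G) ≥ tw(K_{4}) = 3. The upper and lower bounds meet at 3, so that is the treewidth.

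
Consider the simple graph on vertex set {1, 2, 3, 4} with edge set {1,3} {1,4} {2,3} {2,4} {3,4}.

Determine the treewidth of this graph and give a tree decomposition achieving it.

Treewidth 2.
One such decomposition:
Bags: B1 = {1, 3, 4}  B2 = {2, 3, 4}
Tree: B1–B2

Every bag has size at most 3, so the width is 3 − 1 = 2 and tw(G) ≤ 2. On the other hand G contains the 3-clique {1, 3, 4}. A clique must lie in a single bag of any decomposition, so no decomposition can have width below 2. Therefore the treewidth is 2.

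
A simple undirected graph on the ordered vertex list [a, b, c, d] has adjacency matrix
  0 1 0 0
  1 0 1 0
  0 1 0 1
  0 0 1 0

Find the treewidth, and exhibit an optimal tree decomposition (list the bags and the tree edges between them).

Treewidth 1.
One such decomposition:
Bags: B1 = {a, b}  B2 = {b, c}  B3 = {c, d}
Tree: B1–B2, B2–B3

Each bag holds 2 vertices, so the decomposition has width 1, which upper-bounds the treewidth. Since G has at least one edge (e.g. a–b), it is not an edgeless graph, so tw(G) ≥ 1. Therefore the treewidth is 1.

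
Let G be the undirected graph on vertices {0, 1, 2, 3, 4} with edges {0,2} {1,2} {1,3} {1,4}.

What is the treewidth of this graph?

A width-1 tree decomposition is:
Bags: B1 = {1, 2}  B2 = {0, 2}  B3 = {1, 4}  B4 = {1, 3}
Tree: B1–B2, B1–B3, B1–B4
Each bag holds 2 vertices, so the decomposition has width 1, which upper-bounds the treewidth. Any graph with an edge has treewidth ≥ 1, and G has the edge 2–1. Therefore the treewidth is 1.

1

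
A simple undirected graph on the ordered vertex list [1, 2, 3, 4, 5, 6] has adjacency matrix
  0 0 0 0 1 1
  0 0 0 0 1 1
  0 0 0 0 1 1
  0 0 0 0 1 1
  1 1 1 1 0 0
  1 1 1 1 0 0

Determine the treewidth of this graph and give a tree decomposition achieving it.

The largest bag has 3 vertices, giving width 2; this decomposition certifies tw(G) ≤ 2. The edges 1–6–2–5–1 form a cycle, so G is not a tree and its treewidth is at least 2. Combining the bounds, tw(G) = 2.

Treewidth 2.
Bags: B1 = {1, 5, 6}  B2 = {2, 5, 6}  B3 = {4, 5, 6}  B4 = {3, 5, 6}
Tree: B1–B2, B2–B3, B3–B4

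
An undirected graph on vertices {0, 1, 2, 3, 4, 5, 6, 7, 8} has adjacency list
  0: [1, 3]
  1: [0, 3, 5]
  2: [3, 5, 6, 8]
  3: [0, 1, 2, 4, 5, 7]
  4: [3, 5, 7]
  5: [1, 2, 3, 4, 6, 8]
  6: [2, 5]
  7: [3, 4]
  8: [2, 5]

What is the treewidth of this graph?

2

A width-2 tree decomposition is:
Bags: B1 = {3, 4, 5}  B2 = {3, 4, 7}  B3 = {1, 3, 5}  B4 = {2, 3, 5}  B5 = {2, 5, 6}  B6 = {0, 1, 3}  B7 = {2, 5, 8}
Tree: B1–B2, B1–B3, B3–B4, B4–B5, B3–B6, B5–B7
The largest bag has 3 vertices, giving width 2; this decomposition certifies tw(G) ≤ 2. On the other hand G contains the 3-clique {2, 5, 8}. A clique must lie in a single bag of any decomposition, so no decomposition can have width below 2. Combining the bounds, tw(G) = 2.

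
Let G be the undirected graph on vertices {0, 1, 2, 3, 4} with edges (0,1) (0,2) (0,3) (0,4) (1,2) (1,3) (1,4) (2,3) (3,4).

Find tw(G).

A width-3 tree decomposition is:
Bags: B1 = {0, 1, 2, 3}  B2 = {0, 1, 3, 4}
Tree: B1–B2
The largest bag has 4 vertices, giving width 3; this decomposition certifies tw(G) ≤ 3. For the lower bound, the 4 vertices {0, 1, 2, 3} are pairwise adjacent, and any tree decomposition puts a clique entirely inside one bag — forcing width ≥ 3. Therefore the treewidth is 3.

3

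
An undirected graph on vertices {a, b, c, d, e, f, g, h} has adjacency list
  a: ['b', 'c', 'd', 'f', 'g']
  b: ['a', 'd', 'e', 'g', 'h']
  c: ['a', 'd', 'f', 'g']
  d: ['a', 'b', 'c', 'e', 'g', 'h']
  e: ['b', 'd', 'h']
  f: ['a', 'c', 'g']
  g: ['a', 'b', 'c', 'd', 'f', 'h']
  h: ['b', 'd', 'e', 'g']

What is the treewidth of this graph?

3

A width-3 tree decomposition is:
Bags: B1 = {b, d, g, h}  B2 = {a, b, d, g}  B3 = {b, d, e, h}  B4 = {a, c, d, g}  B5 = {a, c, f, g}
Tree: B1–B2, B1–B3, B2–B4, B4–B5
Each bag holds 4 vertices, so the decomposition has width 3, which upper-bounds the treewidth. On the other hand G contains the 4-clique {b, d, g, h}. A clique must lie in a single bag of any decomposition, so no decomposition can have width below 3. Combining the bounds, tw(G) = 3.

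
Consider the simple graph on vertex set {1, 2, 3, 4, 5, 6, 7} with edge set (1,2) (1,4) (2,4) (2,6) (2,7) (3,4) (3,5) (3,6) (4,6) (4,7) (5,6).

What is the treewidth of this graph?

2

A width-2 tree decomposition is:
Bags: B1 = {2, 4, 7}  B2 = {2, 4, 6}  B3 = {3, 4, 6}  B4 = {1, 2, 4}  B5 = {3, 5, 6}
Tree: B1–B2, B2–B3, B1–B4, B3–B5
Every bag has size at most 3, so the width is 3 − 1 = 2 and tw(G) ≤ 2. For the lower bound, the 3 vertices {1, 2, 4} are pairwise adjacent, and any tree decomposition puts a clique entirely inside one bag — forcing width ≥ 2. Combining the bounds, tw(G) = 2.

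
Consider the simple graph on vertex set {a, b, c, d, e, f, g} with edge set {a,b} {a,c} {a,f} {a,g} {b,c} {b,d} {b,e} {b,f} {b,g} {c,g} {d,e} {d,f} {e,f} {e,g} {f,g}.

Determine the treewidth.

3

A width-3 tree decomposition is:
Bags: B1 = {a, b, f, g}  B2 = {b, e, f, g}  B3 = {a, b, c, g}  B4 = {b, d, e, f}
Tree: B1–B2, B1–B3, B2–B4
Every bag has size at most 4, so the width is 4 − 1 = 3 and tw(G) ≤ 3. Conversely, {a, b, c, g} is a clique of size 4, and the vertices of any clique must share a bag in every tree decomposition; so some bag has ≥ 4 vertices and tw(G) ≥ 3. Combining the bounds, tw(G) = 3.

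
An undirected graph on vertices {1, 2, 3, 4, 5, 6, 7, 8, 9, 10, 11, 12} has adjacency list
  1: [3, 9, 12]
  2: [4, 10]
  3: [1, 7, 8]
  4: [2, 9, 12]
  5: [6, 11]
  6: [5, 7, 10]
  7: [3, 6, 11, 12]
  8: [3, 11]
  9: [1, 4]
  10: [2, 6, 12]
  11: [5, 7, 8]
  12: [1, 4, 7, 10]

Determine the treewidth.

3

A width-3 tree decomposition is:
Bags: B1 = {1, 2, 4, 9}  B2 = {1, 2, 4, 12}  B3 = {1, 2, 10, 12}  B4 = {1, 3, 10, 12}  B5 = {3, 7, 10, 12}  B6 = {3, 6, 7, 10}  B7 = {3, 6, 7, 8}  B8 = {6, 7, 8, 11}  B9 = {5, 6, 8, 11}
Tree: B1–B2, B2–B3, B3–B4, B4–B5, B5–B6, B6–B7, B7–B8, B8–B9
The largest bag has 4 vertices, giving width 3; this decomposition certifies tw(G) ≤ 3. For the lower bound: the 4 vertex sets {2,4,9}, {1}, {12}, {3,6,7,10} are disjoint, each induces a connected subgraph, and every pair is joined by at least one edge of G. Contracting each set to a single vertex therefore yields K_{4} as a minor, and since treewidth is minor-monotone, tw(G) ≥ tw(K_{4}) = 3. Hence tw(G) = 3 exactly.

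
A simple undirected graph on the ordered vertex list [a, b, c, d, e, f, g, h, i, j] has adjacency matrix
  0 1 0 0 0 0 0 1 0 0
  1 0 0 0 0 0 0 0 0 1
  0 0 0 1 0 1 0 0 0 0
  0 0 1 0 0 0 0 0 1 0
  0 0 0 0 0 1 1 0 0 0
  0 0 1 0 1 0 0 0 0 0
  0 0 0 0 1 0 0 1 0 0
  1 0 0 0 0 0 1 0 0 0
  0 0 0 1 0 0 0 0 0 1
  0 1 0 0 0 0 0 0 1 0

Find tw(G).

2

A width-2 tree decomposition is:
Bags: B1 = {c, d, f}  B2 = {d, e, f}  B3 = {d, e, g}  B4 = {d, g, h}  B5 = {a, d, h}  B6 = {a, b, d}  B7 = {b, d, j}  B8 = {d, i, j}
Tree: B1–B2, B2–B3, B3–B4, B4–B5, B5–B6, B6–B7, B7–B8
Each bag holds 3 vertices, so the decomposition has width 2, which upper-bounds the treewidth. For the lower bound, G contains the cycle d–c–f–e–g–h–a–b–j–i–d, so G is not a forest; only forests have treewidth ≤ 1, hence tw(G) ≥ 2. Therefore the treewidth is 2.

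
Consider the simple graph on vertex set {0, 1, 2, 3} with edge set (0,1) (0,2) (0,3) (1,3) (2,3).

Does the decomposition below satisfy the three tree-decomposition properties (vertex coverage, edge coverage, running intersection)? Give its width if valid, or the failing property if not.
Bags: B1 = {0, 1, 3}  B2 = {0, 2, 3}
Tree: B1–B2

Every vertex of G appears in some bag (union = {0, 1, 2, 3}); every edge is covered by a bag; and for each vertex v the set of bags containing v is connected in the bag tree. The decomposition is therefore valid. The largest bag has 3 vertices, so the width is 2.

Yes; width 2.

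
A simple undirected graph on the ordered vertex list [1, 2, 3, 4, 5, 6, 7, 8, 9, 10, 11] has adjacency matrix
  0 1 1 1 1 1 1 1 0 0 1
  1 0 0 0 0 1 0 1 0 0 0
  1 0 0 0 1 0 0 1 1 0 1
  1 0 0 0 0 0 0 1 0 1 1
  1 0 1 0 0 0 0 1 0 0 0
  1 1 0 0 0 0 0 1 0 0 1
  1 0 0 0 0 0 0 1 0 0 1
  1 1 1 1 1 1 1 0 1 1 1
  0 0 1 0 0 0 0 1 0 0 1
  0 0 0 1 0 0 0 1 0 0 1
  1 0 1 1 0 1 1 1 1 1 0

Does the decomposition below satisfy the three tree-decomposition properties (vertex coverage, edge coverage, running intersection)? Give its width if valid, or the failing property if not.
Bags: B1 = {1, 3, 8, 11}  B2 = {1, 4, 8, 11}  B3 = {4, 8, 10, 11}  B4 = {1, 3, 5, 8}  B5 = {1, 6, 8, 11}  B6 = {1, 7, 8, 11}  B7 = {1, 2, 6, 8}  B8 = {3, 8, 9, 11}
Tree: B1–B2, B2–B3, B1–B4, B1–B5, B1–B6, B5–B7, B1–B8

Yes; width 3.

Vertex coverage: the bags together contain {1, 2, 3, 4, 5, 6, 7, 8, 9, 10, 11}, the full vertex set. Edge coverage: each edge of G has both endpoints in at least one bag. Running intersection: for every vertex, the bags containing it form a connected subtree. All three properties hold, so this is a valid tree decomposition of width max|bag| − 1 = 3, and hence tw(G) ≤ 3.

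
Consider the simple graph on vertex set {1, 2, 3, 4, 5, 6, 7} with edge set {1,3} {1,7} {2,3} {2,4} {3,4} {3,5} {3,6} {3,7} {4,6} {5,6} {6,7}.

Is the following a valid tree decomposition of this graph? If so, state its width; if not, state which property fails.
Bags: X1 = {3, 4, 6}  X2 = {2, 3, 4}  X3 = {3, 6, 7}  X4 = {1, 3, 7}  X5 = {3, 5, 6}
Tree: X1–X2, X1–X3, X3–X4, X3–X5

Yes; width 2.

Every vertex of G appears in some bag (union = {1, 2, 3, 4, 5, 6, 7}); every edge is covered by a bag; and for each vertex v the set of bags containing v is connected in the bag tree. The decomposition is therefore valid. The largest bag has 3 vertices, so the width is 2.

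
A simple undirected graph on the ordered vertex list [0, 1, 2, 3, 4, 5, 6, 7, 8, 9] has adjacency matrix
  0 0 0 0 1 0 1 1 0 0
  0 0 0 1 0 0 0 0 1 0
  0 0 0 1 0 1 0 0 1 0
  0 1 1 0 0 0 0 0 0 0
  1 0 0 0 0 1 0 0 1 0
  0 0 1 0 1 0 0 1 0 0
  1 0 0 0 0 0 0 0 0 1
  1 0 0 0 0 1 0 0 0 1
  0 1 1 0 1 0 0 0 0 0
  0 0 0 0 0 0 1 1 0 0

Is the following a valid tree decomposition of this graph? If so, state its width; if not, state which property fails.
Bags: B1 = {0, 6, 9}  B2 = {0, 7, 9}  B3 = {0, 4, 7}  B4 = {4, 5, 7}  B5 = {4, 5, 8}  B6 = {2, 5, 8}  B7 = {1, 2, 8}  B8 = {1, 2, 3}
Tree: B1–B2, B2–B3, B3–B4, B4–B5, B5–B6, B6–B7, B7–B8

Yes; width 2.

Every vertex of G appears in some bag (union = {0, 1, 2, 3, 4, 5, 6, 7, 8, 9}); every edge is covered by a bag; and for each vertex v the set of bags containing v is connected in the bag tree. The decomposition is therefore valid. The largest bag has 3 vertices, so the width is 2.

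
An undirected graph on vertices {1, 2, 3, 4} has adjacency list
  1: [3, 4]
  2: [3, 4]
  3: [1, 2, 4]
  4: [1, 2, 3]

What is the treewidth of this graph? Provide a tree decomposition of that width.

Treewidth 2.
One optimal decomposition is:
Bags: B1 = {1, 3, 4}  B2 = {2, 3, 4}
Tree: B1–B2

The largest bag has 3 vertices, giving width 2; this decomposition certifies tw(G) ≤ 2. On the other hand G contains the 3-clique {1, 3, 4}. A clique must lie in a single bag of any decomposition, so no decomposition can have width below 2. Hence tw(G) = 2 exactly.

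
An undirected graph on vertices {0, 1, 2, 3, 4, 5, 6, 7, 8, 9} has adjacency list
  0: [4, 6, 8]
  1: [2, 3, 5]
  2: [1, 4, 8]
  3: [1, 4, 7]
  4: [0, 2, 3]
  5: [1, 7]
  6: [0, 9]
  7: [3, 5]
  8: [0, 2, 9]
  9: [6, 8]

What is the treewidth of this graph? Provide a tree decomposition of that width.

Each bag holds 3 vertices, so the decomposition has width 2, which upper-bounds the treewidth. For the lower bound, G contains the cycle 5–7–3–1–5, so G is not a forest; only forests have treewidth ≤ 1, hence tw(G) ≥ 2. Combining the bounds, tw(G) = 2.

Treewidth 2.
Bags: B1 = {1, 5, 7}  B2 = {1, 3, 7}  B3 = {1, 2, 3}  B4 = {2, 3, 4}  B5 = {2, 4, 8}  B6 = {0, 4, 8}  B7 = {0, 8, 9}  B8 = {0, 6, 9}
Tree: B1–B2, B2–B3, B3–B4, B4–B5, B5–B6, B6–B7, B7–B8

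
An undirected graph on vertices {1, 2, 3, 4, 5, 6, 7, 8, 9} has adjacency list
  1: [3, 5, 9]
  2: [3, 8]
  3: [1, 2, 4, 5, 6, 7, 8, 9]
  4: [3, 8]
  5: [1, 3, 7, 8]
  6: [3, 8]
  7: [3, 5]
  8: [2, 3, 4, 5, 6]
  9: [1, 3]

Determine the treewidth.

A width-2 tree decomposition is:
Bags: B1 = {3, 5, 7}  B2 = {1, 3, 5}  B3 = {3, 5, 8}  B4 = {3, 4, 8}  B5 = {3, 6, 8}  B6 = {2, 3, 8}  B7 = {1, 3, 9}
Tree: B1–B2, B2–B3, B3–B4, B3–B5, B3–B6, B2–B7
Each bag holds 3 vertices, so the decomposition has width 2, which upper-bounds the treewidth. For the lower bound, the 3 vertices {2, 3, 8} are pairwise adjacent, and any tree decomposition puts a clique entirely inside one bag — forcing width ≥ 2. Hence tw(G) = 2 exactly.

2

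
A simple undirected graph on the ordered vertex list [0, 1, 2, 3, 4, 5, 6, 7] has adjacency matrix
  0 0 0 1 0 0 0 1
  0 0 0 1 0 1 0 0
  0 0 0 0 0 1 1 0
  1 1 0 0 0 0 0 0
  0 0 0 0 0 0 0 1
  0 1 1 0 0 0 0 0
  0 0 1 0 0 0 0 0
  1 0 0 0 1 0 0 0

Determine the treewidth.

1

A width-1 tree decomposition is:
Bags: B1 = {4, 7}  B2 = {0, 7}  B3 = {0, 3}  B4 = {1, 3}  B5 = {1, 5}  B6 = {2, 5}  B7 = {2, 6}
Tree: B1–B2, B2–B3, B3–B4, B4–B5, B5–B6, B6–B7
Every bag has size at most 2, so the width is 2 − 1 = 1 and tw(G) ≤ 1. Any graph with an edge has treewidth ≥ 1, and G has the edge 4–7. Therefore the treewidth is 1.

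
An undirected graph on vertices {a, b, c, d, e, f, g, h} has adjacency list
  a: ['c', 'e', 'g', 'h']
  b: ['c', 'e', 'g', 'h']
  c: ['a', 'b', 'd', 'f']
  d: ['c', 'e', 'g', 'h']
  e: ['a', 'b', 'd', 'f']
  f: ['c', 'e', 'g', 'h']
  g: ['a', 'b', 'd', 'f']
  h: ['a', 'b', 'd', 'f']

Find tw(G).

4

A width-4 tree decomposition is:
Bags: B1 = {a, b, d, f, g}  B2 = {a, b, c, d, f}  B3 = {a, b, d, e, f}  B4 = {a, b, d, f, h}
Tree: B1–B2, B2–B3, B3–B4
Each bag holds 5 vertices, so the decomposition has width 4, which upper-bounds the treewidth. For the lower bound: the 5 vertex sets {a,g}, {c,d}, {e,f}, {b}, {h} are disjoint, each induces a connected subgraph, and every pair is joined by at least one edge of G. Contracting each set to a single vertex therefore yields K_{5} as a minor, and since treewidth is minor-monotone, tw(G) ≥ tw(K_{5}) = 4. The upper and lower bounds meet at 4, so that is the treewidth.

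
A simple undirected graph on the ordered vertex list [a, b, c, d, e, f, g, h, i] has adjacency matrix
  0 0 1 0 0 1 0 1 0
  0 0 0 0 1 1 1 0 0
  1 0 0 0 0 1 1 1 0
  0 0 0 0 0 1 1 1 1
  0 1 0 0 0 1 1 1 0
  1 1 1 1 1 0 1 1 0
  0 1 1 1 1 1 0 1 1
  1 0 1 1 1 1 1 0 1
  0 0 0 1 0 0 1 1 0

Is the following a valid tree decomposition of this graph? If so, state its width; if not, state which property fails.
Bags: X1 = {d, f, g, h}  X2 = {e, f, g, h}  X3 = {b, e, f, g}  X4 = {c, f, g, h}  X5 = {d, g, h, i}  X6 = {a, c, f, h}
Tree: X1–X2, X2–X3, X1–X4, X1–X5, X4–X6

Every vertex of G appears in some bag (union = {a, b, c, d, e, f, g, h, i}); every edge is covered by a bag; and for each vertex v the set of bags containing v is connected in the bag tree. The decomposition is therefore valid. The largest bag has 4 vertices, so the width is 3.

Yes; width 3.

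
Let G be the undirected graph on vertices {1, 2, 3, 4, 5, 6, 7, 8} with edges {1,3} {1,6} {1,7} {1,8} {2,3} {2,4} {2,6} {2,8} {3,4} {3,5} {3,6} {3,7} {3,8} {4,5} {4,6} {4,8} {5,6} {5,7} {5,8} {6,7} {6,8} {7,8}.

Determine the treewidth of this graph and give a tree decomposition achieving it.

Treewidth 4.
Bags: B1 = {3, 5, 6, 7, 8}  B2 = {3, 4, 5, 6, 8}  B3 = {2, 3, 4, 6, 8}  B4 = {1, 3, 6, 7, 8}
Tree: B1–B2, B2–B3, B1–B4

The largest bag has 5 vertices, giving width 4; this decomposition certifies tw(G) ≤ 4. Conversely, {1, 3, 6, 7, 8} is a clique of size 5, and the vertices of any clique must share a bag in every tree decomposition; so some bag has ≥ 5 vertices and tw(G) ≥ 4. Therefore the treewidth is 4.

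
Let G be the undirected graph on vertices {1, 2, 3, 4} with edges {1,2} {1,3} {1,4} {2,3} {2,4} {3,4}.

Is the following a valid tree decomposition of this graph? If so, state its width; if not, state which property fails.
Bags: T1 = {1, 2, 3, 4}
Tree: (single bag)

Checking the three conditions: (i) the bags cover all of {1, 2, 3, 4}; (ii) for each edge, some bag contains both endpoints; (iii) the bags containing any fixed vertex form a subtree. All hold, so the decomposition is valid with width 4 − 1 = 3.

Yes; width 3.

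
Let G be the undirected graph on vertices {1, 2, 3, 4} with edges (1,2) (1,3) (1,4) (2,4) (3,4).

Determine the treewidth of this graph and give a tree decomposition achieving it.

Every bag has size at most 3, so the width is 3 − 1 = 2 and tw(G) ≤ 2. Conversely, {1, 2, 4} is a clique of size 3, and the vertices of any clique must share a bag in every tree decomposition; so some bag has ≥ 3 vertices and tw(G) ≥ 2. Hence tw(G) = 2 exactly.

Treewidth 2.
One optimal decomposition is:
Bags: B1 = {1, 2, 4}  B2 = {1, 3, 4}
Tree: B1–B2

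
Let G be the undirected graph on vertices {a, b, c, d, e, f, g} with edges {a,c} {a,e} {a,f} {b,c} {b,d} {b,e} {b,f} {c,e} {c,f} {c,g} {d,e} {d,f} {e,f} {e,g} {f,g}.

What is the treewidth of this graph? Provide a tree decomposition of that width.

Treewidth 3.
One optimal decomposition is:
Bags: B1 = {b, c, e, f}  B2 = {b, d, e, f}  B3 = {a, c, e, f}  B4 = {c, e, f, g}
Tree: B1–B2, B1–B3, B1–B4

Every bag has size at most 4, so the width is 4 − 1 = 3 and tw(G) ≤ 3. On the other hand G contains the 4-clique {b, d, e, f}. A clique must lie in a single bag of any decomposition, so no decomposition can have width below 3. Hence tw(G) = 3 exactly.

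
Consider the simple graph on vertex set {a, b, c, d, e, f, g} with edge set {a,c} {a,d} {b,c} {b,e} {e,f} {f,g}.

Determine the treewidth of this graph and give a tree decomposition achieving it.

Treewidth 1.
One such decomposition:
Bags: B1 = {a, d}  B2 = {a, c}  B3 = {b, c}  B4 = {b, e}  B5 = {e, f}  B6 = {f, g}
Tree: B1–B2, B2–B3, B3–B4, B4–B5, B5–B6

The largest bag has 2 vertices, giving width 1; this decomposition certifies tw(G) ≤ 1. Since G has at least one edge (e.g. d–a), it is not an edgeless graph, so tw(G) ≥ 1. The upper and lower bounds meet at 1, so that is the treewidth.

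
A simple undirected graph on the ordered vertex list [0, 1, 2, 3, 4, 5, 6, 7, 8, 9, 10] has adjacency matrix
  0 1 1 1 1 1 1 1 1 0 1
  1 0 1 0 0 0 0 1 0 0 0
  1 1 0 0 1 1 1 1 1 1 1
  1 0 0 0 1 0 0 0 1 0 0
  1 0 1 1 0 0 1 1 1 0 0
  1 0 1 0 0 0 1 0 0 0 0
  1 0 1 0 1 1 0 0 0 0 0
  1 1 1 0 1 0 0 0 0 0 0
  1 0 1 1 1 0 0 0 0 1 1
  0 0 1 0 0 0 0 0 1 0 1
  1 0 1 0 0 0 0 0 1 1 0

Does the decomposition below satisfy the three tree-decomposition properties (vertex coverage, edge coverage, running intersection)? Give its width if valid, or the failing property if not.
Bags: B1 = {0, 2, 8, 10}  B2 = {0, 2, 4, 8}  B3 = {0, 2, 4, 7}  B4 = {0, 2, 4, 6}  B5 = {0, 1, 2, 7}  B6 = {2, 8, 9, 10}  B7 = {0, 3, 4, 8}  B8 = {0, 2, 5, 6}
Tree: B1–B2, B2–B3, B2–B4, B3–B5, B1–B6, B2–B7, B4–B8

Yes; width 3.

Checking the three conditions: (i) the bags cover all of {0, 1, 2, 3, 4, 5, 6, 7, 8, 9, 10}; (ii) for each edge, some bag contains both endpoints; (iii) the bags containing any fixed vertex form a subtree. All hold, so the decomposition is valid with width 4 − 1 = 3.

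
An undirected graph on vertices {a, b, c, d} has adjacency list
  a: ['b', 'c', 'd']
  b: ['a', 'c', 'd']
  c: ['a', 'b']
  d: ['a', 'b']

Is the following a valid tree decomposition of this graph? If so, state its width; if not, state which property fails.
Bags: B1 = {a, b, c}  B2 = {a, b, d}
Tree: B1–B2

Yes; width 2.

Every vertex of G appears in some bag (union = {a, b, c, d}); every edge is covered by a bag; and for each vertex v the set of bags containing v is connected in the bag tree. The decomposition is therefore valid. The largest bag has 3 vertices, so the width is 2.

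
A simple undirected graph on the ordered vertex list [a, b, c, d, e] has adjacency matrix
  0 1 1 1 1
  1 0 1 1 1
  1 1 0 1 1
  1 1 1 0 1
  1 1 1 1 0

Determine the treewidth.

4

A width-4 tree decomposition is:
Bags: B1 = {a, b, c, d, e}
Tree: (single bag)
With just one bag of size 5, the width is 5 − 1 = 4, so tw(G) ≤ 4. For the lower bound, the 5 vertices {a, b, c, d, e} are pairwise adjacent, and any tree decomposition puts a clique entirely inside one bag — forcing width ≥ 4. Therefore the treewidth is 4.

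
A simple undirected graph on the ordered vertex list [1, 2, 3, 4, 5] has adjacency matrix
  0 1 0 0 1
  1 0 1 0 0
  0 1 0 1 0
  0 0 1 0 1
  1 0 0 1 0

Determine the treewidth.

A width-2 tree decomposition is:
Bags: B1 = {1, 4, 5}  B2 = {1, 2, 4}  B3 = {2, 3, 4}
Tree: B1–B2, B2–B3
Each bag holds 3 vertices, so the decomposition has width 2, which upper-bounds the treewidth. For the lower bound, G contains the cycle 4–5–1–2–3–4, so G is not a forest; only forests have treewidth ≤ 1, hence tw(G) ≥ 2. Hence tw(G) = 2 exactly.

2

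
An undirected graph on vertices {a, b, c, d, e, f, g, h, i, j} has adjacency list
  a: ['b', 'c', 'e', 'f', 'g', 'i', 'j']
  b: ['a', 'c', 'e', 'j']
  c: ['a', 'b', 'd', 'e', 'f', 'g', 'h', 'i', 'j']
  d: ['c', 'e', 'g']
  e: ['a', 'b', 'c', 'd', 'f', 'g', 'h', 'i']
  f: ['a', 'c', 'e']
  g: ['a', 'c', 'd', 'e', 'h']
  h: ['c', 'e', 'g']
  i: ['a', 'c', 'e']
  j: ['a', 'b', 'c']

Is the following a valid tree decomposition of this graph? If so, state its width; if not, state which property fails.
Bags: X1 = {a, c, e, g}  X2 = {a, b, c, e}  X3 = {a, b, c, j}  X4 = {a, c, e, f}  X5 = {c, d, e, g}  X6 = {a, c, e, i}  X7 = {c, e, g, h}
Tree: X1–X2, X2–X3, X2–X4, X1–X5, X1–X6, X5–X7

Checking the three conditions: (i) the bags cover all of {a, b, c, d, e, f, g, h, i, j}; (ii) for each edge, some bag contains both endpoints; (iii) the bags containing any fixed vertex form a subtree. All hold, so the decomposition is valid with width 4 − 1 = 3.

Yes; width 3.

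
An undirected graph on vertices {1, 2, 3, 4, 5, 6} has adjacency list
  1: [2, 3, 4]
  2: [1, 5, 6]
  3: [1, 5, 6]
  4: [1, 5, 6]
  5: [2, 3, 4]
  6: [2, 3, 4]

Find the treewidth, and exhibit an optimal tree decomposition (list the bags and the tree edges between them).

Each bag holds 4 vertices, so the decomposition has width 3, which upper-bounds the treewidth. For the lower bound: the 4 vertex sets {4,5}, {3,6}, {1}, {2} are disjoint, each induces a connected subgraph, and every pair is joined by at least one edge of G. Contracting each set to a single vertex therefore yields K_{4} as a minor, and since treewidth is minor-monotone, tw(G) ≥ tw(K_{4}) = 3. Combining the bounds, tw(G) = 3.

Treewidth 3.
One optimal decomposition is:
Bags: B1 = {1, 4, 5, 6}  B2 = {1, 3, 5, 6}  B3 = {1, 2, 5, 6}
Tree: B1–B2, B2–B3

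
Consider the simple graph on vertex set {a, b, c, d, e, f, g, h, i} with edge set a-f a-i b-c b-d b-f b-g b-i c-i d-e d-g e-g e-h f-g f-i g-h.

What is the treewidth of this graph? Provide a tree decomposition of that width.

Treewidth 2.
One such decomposition:
Bags: B1 = {b, f, i}  B2 = {a, f, i}  B3 = {b, f, g}  B4 = {b, d, g}  B5 = {d, e, g}  B6 = {b, c, i}  B7 = {e, g, h}
Tree: B1–B2, B1–B3, B3–B4, B4–B5, B1–B6, B5–B7

Each bag holds 3 vertices, so the decomposition has width 2, which upper-bounds the treewidth. On the other hand G contains the 3-clique {d, e, g}. A clique must lie in a single bag of any decomposition, so no decomposition can have width below 2. Combining the bounds, tw(G) = 2.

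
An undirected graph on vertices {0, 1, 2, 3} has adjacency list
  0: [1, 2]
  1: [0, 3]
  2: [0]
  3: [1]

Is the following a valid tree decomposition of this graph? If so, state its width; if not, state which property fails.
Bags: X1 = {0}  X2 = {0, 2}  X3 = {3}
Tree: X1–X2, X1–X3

No — vertex 1 appears in no bag.

A tree decomposition must satisfy three properties: every vertex lies in some bag; for every edge, both endpoints lie together in some bag; and for every vertex, the bags containing it form a connected subtree. Here vertex 1 appears in no bag, so the decomposition is invalid.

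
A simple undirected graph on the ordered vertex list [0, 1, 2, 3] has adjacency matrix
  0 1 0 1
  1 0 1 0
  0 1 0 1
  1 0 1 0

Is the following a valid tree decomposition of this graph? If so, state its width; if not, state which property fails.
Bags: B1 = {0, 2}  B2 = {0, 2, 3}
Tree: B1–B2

No — vertex 1 appears in no bag.

A tree decomposition must satisfy three properties: every vertex lies in some bag; for every edge, both endpoints lie together in some bag; and for every vertex, the bags containing it form a connected subtree. Here vertex 1 appears in no bag, so the decomposition is invalid.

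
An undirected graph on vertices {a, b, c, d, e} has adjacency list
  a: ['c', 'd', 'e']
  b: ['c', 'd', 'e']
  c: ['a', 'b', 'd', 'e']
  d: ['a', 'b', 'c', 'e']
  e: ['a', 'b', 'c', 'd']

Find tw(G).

A width-3 tree decomposition is:
Bags: B1 = {a, c, d, e}  B2 = {b, c, d, e}
Tree: B1–B2
Each bag holds 4 vertices, so the decomposition has width 3, which upper-bounds the treewidth. On the other hand G contains the 4-clique {a, c, d, e}. A clique must lie in a single bag of any decomposition, so no decomposition can have width below 3. The upper and lower bounds meet at 3, so that is the treewidth.

3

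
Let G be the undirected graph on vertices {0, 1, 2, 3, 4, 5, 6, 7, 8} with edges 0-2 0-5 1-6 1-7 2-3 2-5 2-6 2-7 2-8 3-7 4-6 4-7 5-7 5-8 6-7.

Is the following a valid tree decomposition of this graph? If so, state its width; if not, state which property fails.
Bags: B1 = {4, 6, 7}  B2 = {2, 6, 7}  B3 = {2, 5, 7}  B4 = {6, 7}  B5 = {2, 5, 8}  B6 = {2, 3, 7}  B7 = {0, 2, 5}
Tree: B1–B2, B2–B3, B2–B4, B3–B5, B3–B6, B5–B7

A tree decomposition must satisfy three properties: every vertex lies in some bag; for every edge, both endpoints lie together in some bag; and for every vertex, the bags containing it form a connected subtree. Here vertex 1 appears in no bag, so the decomposition is invalid.

No — vertex 1 appears in no bag.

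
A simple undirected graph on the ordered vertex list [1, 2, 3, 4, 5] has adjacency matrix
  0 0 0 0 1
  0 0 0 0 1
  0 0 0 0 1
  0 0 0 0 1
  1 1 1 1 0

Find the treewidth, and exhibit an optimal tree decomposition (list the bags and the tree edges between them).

Every bag has size at most 2, so the width is 2 − 1 = 1 and tw(G) ≤ 1. G has an edge, so its treewidth is at least 1. The upper and lower bounds meet at 1, so that is the treewidth.

Treewidth 1.
One optimal decomposition is:
Bags: B1 = {4, 5}  B2 = {1, 5}  B3 = {2, 5}  B4 = {3, 5}
Tree: B1–B2, B1–B3, B2–B4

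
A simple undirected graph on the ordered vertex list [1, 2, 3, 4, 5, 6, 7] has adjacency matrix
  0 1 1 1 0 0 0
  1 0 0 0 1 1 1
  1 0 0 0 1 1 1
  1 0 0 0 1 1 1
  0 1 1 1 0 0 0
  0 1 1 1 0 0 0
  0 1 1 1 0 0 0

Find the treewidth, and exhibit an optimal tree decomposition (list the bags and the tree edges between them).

The largest bag has 4 vertices, giving width 3; this decomposition certifies tw(G) ≤ 3. For the lower bound: the 4 vertex sets {2,5}, {1,3}, {4}, {6} are disjoint, each induces a connected subgraph, and every pair is joined by at least one edge of G. Contracting each set to a single vertex therefore yields K_{4} as a minor, and since treewidth is minor-monotone, tw(G) ≥ tw(K_{4}) = 3. Combining the bounds, tw(G) = 3.

Treewidth 3.
One such decomposition:
Bags: B1 = {2, 3, 4, 5}  B2 = {1, 2, 3, 4}  B3 = {2, 3, 4, 6}  B4 = {2, 3, 4, 7}
Tree: B1–B2, B2–B3, B3–B4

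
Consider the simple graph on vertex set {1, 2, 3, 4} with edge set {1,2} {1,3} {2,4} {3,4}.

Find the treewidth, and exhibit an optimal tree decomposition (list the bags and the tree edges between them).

Every bag has size at most 3, so the width is 3 − 1 = 2 and tw(G) ≤ 2. Since 4–2–1–3–4 is a cycle in G, G is not acyclic. Forests are exactly the graphs of treewidth ≤ 1, so tw(G) ≥ 2. Therefore the treewidth is 2.

Treewidth 2.
One such decomposition:
Bags: B1 = {1, 2, 4}  B2 = {1, 3, 4}
Tree: B1–B2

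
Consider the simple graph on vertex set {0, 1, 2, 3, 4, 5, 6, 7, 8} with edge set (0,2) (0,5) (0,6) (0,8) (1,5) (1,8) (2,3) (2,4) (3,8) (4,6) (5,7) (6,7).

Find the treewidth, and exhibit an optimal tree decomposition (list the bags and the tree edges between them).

Treewidth 3.
One such decomposition:
Bags: B1 = {1, 5, 6, 7}  B2 = {0, 1, 5, 6}  B3 = {0, 1, 6, 8}  B4 = {0, 4, 6, 8}  B5 = {0, 2, 4, 8}  B6 = {2, 3, 4, 8}
Tree: B1–B2, B2–B3, B3–B4, B4–B5, B5–B6

Every bag has size at most 4, so the width is 4 − 1 = 3 and tw(G) ≤ 3. For the lower bound: the 4 vertex sets {1,5,7}, {6}, {0}, {2,3,4,8} are disjoint, each induces a connected subgraph, and every pair is joined by at least one edge of G. Contracting each set to a single vertex therefore yields K_{4} as a minor, and since treewidth is minor-monotone, tw(G) ≥ tw(K_{4}) = 3. The upper and lower bounds meet at 3, so that is the treewidth.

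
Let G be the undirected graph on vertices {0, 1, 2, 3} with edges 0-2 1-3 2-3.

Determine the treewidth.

1

A width-1 tree decomposition is:
Bags: B1 = {1, 3}  B2 = {2, 3}  B3 = {0, 2}
Tree: B1–B2, B2–B3
The largest bag has 2 vertices, giving width 1; this decomposition certifies tw(G) ≤ 1. Any graph with an edge has treewidth ≥ 1, and G has the edge 1–3. The upper and lower bounds meet at 1, so that is the treewidth.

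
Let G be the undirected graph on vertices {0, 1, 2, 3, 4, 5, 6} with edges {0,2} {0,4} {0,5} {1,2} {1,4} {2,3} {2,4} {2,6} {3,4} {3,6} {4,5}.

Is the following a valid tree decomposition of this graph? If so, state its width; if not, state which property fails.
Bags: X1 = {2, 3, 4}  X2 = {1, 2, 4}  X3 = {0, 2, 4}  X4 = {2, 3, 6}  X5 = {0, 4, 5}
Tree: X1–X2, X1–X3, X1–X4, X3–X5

Every vertex of G appears in some bag (union = {0, 1, 2, 3, 4, 5, 6}); every edge is covered by a bag; and for each vertex v the set of bags containing v is connected in the bag tree. The decomposition is therefore valid. The largest bag has 3 vertices, so the width is 2.

Yes; width 2.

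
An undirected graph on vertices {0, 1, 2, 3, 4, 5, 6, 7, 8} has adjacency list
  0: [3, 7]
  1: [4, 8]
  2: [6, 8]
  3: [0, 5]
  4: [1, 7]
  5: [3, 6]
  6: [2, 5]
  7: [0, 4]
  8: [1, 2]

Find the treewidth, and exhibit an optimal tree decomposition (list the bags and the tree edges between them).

Each bag holds 3 vertices, so the decomposition has width 2, which upper-bounds the treewidth. The edges 1–8–2–6–5–3–0–7–4–1 form a cycle, so G is not a tree and its treewidth is at least 2. The upper and lower bounds meet at 2, so that is the treewidth.

Treewidth 2.
One optimal decomposition is:
Bags: B1 = {1, 2, 8}  B2 = {1, 2, 6}  B3 = {1, 5, 6}  B4 = {1, 3, 5}  B5 = {0, 1, 3}  B6 = {0, 1, 7}  B7 = {1, 4, 7}
Tree: B1–B2, B2–B3, B3–B4, B4–B5, B5–B6, B6–B7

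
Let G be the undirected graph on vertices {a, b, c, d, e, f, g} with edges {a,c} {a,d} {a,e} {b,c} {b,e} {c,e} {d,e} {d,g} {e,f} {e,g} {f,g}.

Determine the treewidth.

2

A width-2 tree decomposition is:
Bags: B1 = {a, d, e}  B2 = {a, c, e}  B3 = {d, e, g}  B4 = {e, f, g}  B5 = {b, c, e}
Tree: B1–B2, B1–B3, B3–B4, B2–B5
Each bag holds 3 vertices, so the decomposition has width 2, which upper-bounds the treewidth. For the lower bound, the 3 vertices {d, e, g} are pairwise adjacent, and any tree decomposition puts a clique entirely inside one bag — forcing width ≥ 2. Combining the bounds, tw(G) = 2.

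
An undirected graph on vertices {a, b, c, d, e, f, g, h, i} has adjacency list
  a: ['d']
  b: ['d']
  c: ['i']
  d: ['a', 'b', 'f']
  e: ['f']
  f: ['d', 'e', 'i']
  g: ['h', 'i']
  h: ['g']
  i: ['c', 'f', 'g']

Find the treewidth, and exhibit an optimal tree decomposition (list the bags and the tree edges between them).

Every bag has size at most 2, so the width is 2 − 1 = 1 and tw(G) ≤ 1. G has an edge, so its treewidth is at least 1. Therefore the treewidth is 1.

Treewidth 1.
Bags: B1 = {e, f}  B2 = {d, f}  B3 = {f, i}  B4 = {c, i}  B5 = {a, d}  B6 = {b, d}  B7 = {g, i}  B8 = {g, h}
Tree: B1–B2, B1–B3, B3–B4, B2–B5, B2–B6, B3–B7, B7–B8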